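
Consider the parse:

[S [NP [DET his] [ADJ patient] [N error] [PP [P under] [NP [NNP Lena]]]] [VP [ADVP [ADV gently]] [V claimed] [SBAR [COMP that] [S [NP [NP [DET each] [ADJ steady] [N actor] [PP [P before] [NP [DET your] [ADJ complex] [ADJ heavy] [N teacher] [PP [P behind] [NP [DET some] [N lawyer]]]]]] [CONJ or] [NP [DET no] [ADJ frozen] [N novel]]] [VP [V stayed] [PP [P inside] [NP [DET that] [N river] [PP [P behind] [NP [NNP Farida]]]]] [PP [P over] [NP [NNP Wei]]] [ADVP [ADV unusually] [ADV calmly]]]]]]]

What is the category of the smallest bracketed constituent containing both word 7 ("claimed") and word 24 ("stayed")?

VP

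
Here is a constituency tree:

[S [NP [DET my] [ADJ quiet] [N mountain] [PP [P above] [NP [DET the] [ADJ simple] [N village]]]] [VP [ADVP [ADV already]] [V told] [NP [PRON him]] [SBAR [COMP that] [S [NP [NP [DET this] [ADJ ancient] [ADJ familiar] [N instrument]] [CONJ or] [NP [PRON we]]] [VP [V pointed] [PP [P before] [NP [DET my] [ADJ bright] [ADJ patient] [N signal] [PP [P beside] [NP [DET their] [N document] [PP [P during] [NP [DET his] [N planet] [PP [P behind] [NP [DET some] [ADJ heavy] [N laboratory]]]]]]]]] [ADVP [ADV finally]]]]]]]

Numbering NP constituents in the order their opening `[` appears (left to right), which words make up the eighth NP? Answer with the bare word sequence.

their document during his planet behind some heavy laboratory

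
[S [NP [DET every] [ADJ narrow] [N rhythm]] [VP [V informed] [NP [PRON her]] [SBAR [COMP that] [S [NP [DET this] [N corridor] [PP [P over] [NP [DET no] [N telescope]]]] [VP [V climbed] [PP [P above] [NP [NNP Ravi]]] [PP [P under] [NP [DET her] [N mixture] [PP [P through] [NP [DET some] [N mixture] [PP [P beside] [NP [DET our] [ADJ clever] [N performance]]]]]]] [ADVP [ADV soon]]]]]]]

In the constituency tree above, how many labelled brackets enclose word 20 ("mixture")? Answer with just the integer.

Path from the root down to the word: S → VP → SBAR → S → VP → PP → NP → PP → NP → N. That is 10 enclosing brackets.

10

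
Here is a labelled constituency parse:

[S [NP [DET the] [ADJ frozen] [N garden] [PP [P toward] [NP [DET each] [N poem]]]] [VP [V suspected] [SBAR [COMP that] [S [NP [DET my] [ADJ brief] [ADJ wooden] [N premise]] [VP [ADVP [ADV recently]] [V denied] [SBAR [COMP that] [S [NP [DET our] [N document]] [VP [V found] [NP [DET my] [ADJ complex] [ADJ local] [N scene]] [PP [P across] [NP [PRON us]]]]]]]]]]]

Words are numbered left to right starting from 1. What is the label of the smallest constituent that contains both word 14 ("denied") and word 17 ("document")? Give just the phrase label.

Word 14 lies under S → VP → SBAR → S → VP → V; word 17 lies under S → VP → SBAR → S → VP → SBAR → S → NP → N. The lowest shared node is the VP.

VP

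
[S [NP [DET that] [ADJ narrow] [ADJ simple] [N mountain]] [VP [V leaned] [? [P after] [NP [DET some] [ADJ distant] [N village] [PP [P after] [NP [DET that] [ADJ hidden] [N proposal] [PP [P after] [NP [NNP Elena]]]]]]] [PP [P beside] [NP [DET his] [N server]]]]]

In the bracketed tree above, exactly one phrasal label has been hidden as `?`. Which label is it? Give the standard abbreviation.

PP

Looking at what the `?` directly dominates — P 'after', NP — this is a prepositional phrase (PP).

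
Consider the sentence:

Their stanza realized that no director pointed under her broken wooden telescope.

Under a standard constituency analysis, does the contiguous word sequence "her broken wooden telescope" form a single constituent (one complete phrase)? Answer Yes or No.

Yes

These words form the whole noun phrase headed by "telescope", so yes — one constituent.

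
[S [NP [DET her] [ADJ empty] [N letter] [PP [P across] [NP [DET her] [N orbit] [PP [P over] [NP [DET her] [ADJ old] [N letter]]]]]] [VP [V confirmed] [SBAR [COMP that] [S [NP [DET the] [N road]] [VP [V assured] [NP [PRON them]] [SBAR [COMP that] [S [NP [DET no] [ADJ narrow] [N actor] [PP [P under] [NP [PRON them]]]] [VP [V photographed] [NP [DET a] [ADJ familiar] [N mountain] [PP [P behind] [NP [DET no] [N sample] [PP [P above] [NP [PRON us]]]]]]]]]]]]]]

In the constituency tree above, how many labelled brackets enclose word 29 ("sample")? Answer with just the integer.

Counting open brackets not yet closed at "sample": [S [VP [SBAR [S [VP [SBAR [S [VP [NP [PP [NP [N = 12.

12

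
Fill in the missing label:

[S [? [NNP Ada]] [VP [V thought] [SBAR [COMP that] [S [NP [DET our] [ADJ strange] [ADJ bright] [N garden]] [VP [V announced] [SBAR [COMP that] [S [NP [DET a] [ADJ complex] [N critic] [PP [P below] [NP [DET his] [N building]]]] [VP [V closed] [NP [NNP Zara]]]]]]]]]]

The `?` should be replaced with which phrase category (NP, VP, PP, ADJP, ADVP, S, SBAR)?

NP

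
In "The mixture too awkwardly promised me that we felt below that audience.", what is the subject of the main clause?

the mixture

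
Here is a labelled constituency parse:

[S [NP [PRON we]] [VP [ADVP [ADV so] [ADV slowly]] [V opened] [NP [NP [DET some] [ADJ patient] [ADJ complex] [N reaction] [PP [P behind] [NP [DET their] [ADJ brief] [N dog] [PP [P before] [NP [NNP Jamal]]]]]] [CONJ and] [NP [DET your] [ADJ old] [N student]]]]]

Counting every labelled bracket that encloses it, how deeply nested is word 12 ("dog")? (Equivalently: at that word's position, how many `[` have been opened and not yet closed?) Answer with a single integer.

Counting open brackets not yet closed at "dog": [S [VP [NP [NP [PP [NP [N = 7.

7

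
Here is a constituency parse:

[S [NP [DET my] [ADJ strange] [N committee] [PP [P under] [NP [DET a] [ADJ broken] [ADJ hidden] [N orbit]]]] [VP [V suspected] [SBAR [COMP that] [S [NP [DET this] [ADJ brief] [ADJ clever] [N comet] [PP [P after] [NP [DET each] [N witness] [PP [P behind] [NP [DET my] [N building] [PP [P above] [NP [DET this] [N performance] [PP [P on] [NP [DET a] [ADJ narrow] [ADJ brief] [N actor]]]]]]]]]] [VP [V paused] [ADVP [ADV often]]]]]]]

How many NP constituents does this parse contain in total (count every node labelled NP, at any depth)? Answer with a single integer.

7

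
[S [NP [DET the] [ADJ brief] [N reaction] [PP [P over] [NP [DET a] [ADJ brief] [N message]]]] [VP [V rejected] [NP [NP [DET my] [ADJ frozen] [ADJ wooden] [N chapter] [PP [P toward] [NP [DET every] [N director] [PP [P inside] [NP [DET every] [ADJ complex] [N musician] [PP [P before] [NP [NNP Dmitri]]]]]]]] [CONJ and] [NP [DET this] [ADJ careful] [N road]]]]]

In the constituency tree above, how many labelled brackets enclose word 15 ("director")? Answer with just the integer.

7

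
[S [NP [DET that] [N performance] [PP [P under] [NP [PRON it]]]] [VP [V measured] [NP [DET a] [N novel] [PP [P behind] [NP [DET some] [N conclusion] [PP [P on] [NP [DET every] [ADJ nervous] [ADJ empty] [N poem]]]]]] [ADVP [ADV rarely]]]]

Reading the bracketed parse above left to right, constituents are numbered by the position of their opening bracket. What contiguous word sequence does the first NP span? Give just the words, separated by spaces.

In left-to-right order the NP constituents are "that performance under it"; "it"; "a novel behind some conclusion on every nervous empty poem"; "some conclusion on every nervous empty poem"; "every nervous empty poem". Number 1 is "that performance under it".

that performance under it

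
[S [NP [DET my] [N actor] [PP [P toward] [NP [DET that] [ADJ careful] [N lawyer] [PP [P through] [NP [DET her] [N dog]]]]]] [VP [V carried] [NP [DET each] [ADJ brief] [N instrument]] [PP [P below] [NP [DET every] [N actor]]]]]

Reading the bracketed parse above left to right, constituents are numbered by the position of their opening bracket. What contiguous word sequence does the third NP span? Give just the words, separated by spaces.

her dog

In left-to-right order the NP constituents are "my actor toward that careful lawyer through her dog"; "that careful lawyer through her dog"; "her dog"; "each brief instrument"; "every actor". Number 3 is "her dog".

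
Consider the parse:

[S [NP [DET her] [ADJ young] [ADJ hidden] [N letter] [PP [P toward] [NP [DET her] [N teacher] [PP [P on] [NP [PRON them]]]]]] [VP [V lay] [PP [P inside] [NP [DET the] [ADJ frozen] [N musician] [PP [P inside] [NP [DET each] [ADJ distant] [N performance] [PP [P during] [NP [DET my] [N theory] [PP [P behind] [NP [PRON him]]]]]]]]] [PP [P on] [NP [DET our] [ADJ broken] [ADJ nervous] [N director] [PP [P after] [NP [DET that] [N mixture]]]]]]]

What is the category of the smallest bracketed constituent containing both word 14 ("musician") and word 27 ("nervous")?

The smallest bracket enclosing both words is [VP lay inside the frozen musician inside each distant performance during my theory behind him on our broken nervous director after that mixture], so the label is VP.

VP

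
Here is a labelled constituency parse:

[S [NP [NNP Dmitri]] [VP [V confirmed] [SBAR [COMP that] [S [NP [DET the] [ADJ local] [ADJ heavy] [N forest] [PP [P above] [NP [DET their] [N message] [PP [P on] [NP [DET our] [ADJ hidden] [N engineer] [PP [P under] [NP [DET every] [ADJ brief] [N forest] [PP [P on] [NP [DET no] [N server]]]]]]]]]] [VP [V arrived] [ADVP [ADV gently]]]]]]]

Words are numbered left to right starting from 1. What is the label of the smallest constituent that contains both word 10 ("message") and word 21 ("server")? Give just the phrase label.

NP

Both words fall inside [NP their message on our hidden engineer under every brief forest on no server] (words 9–21), and no smaller constituent contains them both. Label: NP.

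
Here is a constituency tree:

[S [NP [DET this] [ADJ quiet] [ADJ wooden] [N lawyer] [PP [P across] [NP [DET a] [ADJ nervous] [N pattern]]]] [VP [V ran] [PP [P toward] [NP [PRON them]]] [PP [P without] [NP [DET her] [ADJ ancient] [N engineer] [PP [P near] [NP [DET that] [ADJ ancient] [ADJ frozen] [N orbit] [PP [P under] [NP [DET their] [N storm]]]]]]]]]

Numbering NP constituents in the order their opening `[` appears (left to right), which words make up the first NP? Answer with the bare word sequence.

In left-to-right order the NP constituents are "this quiet wooden lawyer across a nervous pattern"; "a nervous pattern"; "them"; "her ancient engineer near that ancient frozen orbit under their storm"; "that ancient frozen orbit under their storm"; "their storm". Number 1 is "this quiet wooden lawyer across a nervous pattern".

this quiet wooden lawyer across a nervous pattern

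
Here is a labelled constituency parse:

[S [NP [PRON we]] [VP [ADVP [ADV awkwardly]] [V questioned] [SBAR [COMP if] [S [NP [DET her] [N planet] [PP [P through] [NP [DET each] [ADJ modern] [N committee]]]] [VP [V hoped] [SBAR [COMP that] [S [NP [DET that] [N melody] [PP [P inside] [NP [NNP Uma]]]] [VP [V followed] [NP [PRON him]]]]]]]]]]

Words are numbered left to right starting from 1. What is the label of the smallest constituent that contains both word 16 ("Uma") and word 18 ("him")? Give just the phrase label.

The smallest bracket enclosing both words is [S that melody inside Uma followed him], so the label is S.

S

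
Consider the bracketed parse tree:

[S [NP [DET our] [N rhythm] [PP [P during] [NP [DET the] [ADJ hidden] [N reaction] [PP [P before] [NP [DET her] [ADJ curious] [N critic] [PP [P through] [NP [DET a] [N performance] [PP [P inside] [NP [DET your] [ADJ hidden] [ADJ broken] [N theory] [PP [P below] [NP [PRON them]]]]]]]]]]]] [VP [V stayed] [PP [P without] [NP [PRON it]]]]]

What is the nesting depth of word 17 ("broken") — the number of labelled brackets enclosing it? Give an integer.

11

Path from the root down to the word: S → NP → PP → NP → PP → NP → PP → NP → PP → NP → ADJ. That is 11 enclosing brackets.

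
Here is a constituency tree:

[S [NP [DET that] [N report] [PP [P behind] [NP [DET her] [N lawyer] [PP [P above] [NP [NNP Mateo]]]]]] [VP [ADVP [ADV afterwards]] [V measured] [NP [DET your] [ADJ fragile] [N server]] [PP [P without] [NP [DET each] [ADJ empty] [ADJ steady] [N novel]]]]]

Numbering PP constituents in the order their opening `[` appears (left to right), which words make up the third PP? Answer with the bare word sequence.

without each empty steady novel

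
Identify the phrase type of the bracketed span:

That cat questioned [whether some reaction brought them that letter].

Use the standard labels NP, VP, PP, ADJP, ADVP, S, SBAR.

SBAR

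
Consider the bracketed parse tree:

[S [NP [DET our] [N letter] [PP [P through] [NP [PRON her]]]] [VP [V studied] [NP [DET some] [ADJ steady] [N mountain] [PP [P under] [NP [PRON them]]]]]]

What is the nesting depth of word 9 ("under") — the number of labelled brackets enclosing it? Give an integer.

5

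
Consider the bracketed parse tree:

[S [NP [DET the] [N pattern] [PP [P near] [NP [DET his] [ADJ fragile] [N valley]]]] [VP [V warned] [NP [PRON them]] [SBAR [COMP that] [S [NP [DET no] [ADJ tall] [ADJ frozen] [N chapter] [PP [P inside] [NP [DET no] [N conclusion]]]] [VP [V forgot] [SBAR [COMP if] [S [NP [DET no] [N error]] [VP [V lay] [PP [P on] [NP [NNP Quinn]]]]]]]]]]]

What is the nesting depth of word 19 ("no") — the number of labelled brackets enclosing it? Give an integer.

9

Path from the root down to the word: S → VP → SBAR → S → VP → SBAR → S → NP → DET. That is 9 enclosing brackets.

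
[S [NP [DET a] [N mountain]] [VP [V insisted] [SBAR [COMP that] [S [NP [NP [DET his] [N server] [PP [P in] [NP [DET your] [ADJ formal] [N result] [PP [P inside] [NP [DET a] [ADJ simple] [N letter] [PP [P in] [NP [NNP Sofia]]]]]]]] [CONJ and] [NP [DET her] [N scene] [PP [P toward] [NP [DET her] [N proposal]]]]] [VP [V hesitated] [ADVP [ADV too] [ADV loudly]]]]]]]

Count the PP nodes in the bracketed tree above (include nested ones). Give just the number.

4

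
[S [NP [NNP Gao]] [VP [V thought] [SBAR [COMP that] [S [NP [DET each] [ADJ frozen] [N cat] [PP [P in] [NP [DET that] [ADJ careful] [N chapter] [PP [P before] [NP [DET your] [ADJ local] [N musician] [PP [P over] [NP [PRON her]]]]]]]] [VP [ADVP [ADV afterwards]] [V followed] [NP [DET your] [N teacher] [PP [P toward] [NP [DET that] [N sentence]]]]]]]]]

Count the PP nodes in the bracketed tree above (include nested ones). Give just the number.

4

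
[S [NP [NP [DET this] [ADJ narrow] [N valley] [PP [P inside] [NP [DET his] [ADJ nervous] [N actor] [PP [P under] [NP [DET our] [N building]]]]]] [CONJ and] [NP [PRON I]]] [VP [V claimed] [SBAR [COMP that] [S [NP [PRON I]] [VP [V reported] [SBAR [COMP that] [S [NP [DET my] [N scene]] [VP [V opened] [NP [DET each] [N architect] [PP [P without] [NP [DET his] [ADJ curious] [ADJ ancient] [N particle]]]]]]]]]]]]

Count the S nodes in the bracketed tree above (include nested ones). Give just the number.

3

Scanning left to right, an opening `[S` appears at word positions 1, 15, 18 — 3 in total.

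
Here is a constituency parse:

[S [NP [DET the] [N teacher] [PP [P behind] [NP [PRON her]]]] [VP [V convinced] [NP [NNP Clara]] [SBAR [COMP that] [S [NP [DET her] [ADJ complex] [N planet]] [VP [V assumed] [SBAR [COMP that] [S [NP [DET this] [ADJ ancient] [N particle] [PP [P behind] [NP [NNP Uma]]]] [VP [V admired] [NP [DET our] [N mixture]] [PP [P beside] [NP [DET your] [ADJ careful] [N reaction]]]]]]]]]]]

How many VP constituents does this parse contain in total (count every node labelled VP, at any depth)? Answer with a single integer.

3

Listing each VP by its span: [VP convinced Clara that her complex planet assumed that this ancient particle behind Uma admired our mixture beside your careful reaction]; [VP assumed that this ancient particle behind Uma admired our mixture beside your careful reaction]; [VP admired our mixture beside your careful reaction] — that makes 3.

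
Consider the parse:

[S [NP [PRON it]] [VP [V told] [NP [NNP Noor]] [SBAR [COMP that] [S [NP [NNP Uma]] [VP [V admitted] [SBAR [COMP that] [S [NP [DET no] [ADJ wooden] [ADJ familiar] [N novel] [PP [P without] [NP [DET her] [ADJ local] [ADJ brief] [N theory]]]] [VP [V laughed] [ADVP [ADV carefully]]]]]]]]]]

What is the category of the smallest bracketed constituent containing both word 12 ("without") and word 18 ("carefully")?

Both words fall inside [S no wooden familiar novel without her local brief theory laughed carefully] (words 8–18), and no smaller constituent contains them both. Label: S.

S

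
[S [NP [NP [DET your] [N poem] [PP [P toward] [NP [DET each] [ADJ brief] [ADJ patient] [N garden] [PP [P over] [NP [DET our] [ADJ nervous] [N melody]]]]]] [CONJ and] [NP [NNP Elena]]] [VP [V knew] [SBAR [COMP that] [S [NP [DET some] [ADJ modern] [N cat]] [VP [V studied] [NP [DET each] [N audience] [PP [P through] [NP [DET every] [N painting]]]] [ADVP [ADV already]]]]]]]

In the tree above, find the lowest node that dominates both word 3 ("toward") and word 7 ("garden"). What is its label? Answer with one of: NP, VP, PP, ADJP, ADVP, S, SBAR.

Word 3 lies under S → NP → NP → PP → P; word 7 lies under S → NP → NP → PP → NP → N. The lowest shared node is the PP.

PP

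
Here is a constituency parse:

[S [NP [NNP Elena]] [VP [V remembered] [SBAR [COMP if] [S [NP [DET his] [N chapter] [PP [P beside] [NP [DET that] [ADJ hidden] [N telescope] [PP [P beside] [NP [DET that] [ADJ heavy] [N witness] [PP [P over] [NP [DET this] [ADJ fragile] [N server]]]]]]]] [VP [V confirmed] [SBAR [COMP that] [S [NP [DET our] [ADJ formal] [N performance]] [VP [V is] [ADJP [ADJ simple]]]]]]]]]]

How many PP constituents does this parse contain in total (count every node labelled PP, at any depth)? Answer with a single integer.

3

The PP constituents are: [PP beside that hidden telescope beside that heavy witness over this fragile server]; [PP beside that heavy witness over this fragile server]; [PP over this fragile server]. Total: 3.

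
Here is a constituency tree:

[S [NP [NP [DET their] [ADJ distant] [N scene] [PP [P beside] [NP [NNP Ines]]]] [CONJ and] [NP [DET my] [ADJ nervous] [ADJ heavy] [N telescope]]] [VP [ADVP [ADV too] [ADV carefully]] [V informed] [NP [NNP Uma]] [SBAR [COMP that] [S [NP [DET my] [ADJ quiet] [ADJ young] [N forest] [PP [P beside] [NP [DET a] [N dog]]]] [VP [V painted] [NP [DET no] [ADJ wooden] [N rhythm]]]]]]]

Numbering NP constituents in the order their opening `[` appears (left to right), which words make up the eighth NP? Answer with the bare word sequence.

no wooden rhythm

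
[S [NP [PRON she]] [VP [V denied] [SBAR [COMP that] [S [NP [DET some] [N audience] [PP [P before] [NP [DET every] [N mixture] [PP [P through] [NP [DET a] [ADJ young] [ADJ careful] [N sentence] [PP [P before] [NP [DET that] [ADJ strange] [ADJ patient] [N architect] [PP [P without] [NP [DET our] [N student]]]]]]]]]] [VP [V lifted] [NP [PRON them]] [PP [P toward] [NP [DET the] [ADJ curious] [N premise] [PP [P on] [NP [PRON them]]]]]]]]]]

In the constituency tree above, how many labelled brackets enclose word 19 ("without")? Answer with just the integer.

The word sits inside P, which is inside PP, inside NP, inside PP, inside NP, inside PP, inside NP, inside PP, inside NP, inside S, inside SBAR, inside VP, inside S — 13 brackets in all.

13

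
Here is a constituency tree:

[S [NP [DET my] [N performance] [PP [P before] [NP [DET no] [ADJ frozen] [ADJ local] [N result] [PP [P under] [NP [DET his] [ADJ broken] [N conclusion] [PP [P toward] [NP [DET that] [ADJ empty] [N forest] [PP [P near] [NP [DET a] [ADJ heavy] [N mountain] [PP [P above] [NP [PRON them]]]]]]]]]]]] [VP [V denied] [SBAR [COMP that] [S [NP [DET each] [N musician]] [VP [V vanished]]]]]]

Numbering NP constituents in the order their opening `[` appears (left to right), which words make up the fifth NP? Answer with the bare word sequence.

a heavy mountain above them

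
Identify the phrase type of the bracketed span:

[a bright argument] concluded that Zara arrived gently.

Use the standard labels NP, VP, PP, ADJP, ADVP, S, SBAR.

NP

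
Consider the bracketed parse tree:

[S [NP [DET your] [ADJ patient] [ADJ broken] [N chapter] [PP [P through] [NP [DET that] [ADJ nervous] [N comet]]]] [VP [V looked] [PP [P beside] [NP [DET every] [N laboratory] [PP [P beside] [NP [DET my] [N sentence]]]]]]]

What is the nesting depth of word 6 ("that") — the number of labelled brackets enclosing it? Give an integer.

5

Counting open brackets not yet closed at "that": [S [NP [PP [NP [DET = 5.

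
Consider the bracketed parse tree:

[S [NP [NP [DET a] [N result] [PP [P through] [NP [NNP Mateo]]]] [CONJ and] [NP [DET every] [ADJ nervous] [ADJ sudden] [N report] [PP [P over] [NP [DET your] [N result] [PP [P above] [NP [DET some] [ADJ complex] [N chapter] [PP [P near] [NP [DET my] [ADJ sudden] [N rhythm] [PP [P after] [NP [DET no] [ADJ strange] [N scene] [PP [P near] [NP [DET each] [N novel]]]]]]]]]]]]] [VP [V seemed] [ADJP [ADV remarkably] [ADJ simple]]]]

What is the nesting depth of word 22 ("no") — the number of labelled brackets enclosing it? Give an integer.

Path from the root down to the word: S → NP → NP → PP → NP → PP → NP → PP → NP → PP → NP → DET. That is 12 enclosing brackets.

12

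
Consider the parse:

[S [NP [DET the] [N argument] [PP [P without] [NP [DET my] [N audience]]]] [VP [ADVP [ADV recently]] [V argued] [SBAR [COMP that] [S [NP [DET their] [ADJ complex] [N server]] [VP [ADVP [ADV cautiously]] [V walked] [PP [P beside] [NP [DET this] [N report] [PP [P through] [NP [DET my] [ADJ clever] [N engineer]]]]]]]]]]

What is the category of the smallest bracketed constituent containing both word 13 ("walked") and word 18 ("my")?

VP

The smallest bracket enclosing both words is [VP cautiously walked beside this report through my clever engineer], so the label is VP.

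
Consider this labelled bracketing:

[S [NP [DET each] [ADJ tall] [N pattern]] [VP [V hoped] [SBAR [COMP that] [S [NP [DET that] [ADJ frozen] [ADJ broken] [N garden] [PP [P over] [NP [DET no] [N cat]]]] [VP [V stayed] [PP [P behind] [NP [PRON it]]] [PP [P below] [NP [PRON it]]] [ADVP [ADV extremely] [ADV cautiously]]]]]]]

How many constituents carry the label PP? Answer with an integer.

3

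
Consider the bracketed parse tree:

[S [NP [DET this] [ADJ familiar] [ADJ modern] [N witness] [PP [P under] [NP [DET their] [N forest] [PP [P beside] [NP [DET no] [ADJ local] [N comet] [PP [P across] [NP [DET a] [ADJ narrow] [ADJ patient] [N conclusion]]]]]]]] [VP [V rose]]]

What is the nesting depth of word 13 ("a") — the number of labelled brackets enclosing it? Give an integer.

9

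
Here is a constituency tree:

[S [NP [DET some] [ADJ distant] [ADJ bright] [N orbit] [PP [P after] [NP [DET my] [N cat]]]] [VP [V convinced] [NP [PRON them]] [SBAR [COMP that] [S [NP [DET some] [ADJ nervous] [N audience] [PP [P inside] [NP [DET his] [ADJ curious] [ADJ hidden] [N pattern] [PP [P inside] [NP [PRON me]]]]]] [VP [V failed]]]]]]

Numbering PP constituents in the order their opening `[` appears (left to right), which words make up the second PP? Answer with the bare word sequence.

Opening `[PP` markers occur at word positions 5, 14, 19; the second of these opens the constituent [PP inside his curious hidden pattern inside me].

inside his curious hidden pattern inside me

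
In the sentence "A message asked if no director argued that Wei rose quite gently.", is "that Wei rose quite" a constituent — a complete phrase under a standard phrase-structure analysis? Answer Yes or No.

"that" belongs to the complementizer "that" while "quite" belongs to the clause "Wei rose quite gently"; a span that runs across that boundary is not a single phrase.

No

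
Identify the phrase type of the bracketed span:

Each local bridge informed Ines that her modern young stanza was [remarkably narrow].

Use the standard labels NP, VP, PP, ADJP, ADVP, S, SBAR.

ADJP

The bracketed span "remarkably narrow" is headed by "narrow", making it an adjective phrase (ADJP).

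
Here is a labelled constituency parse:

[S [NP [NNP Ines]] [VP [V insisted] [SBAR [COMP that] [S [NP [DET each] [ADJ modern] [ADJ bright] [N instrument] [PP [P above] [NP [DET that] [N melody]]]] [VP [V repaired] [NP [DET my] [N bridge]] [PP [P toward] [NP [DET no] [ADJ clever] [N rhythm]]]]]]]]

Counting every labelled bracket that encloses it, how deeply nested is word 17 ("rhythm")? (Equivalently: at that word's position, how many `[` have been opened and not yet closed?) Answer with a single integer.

The word sits inside N, which is inside NP, inside PP, inside VP, inside S, inside SBAR, inside VP, inside S — 8 brackets in all.

8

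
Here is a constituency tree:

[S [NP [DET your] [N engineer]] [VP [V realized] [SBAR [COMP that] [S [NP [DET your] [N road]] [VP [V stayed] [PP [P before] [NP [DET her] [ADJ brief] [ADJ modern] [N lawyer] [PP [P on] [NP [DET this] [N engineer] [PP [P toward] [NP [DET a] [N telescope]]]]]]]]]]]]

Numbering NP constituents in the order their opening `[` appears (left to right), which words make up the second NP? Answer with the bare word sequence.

your road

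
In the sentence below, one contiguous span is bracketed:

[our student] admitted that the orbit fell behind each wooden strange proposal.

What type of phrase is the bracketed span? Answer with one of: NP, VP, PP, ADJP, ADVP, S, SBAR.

NP

The span is built around the noun "student" — a noun phrase (NP).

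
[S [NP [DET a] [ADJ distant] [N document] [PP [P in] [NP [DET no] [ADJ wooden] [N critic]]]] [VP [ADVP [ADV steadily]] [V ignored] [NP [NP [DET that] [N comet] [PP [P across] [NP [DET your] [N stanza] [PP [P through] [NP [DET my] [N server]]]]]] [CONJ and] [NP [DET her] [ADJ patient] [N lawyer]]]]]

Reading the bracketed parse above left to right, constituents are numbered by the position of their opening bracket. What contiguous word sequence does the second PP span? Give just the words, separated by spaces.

across your stanza through my server

The PP opening brackets appear, in order, over: "in no wooden critic"; "across your stanza through my server"; "through my server". The second one spans "across your stanza through my server".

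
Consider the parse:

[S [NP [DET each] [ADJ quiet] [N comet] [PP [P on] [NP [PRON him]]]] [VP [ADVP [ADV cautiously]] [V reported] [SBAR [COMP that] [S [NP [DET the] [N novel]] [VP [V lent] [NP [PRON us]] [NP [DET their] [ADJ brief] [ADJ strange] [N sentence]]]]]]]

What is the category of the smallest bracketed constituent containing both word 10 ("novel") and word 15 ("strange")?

S

Word 10 lies under S → VP → SBAR → S → NP → N; word 15 lies under S → VP → SBAR → S → VP → NP → ADJ. The lowest shared node is the S.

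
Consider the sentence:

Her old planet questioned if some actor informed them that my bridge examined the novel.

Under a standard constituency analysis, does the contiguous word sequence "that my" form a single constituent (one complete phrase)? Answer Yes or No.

No

The sequence begins inside the complementizer "that" and ends inside the clause "my bridge examined the novel"; it crosses a phrase boundary, so no single node in the tree spans exactly those words.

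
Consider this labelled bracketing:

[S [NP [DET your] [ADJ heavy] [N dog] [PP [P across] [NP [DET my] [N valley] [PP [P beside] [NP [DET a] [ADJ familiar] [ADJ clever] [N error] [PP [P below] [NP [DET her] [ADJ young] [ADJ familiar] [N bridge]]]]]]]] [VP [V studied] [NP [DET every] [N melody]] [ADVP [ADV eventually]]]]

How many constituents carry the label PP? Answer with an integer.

3

Scanning left to right, an opening `[PP` appears at word positions 4, 7, 12 — 3 in total.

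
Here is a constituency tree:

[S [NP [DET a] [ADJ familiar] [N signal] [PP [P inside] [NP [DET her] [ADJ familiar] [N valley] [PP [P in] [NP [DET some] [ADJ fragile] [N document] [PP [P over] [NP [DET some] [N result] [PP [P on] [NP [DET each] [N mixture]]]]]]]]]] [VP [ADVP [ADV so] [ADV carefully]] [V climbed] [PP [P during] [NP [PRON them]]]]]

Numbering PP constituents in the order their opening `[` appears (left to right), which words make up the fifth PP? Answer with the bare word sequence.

In left-to-right order the PP constituents are "inside her familiar valley in some fragile document over some result on each mixture"; "in some fragile document over some result on each mixture"; "over some result on each mixture"; "on each mixture"; "during them". Number 5 is "during them".

during them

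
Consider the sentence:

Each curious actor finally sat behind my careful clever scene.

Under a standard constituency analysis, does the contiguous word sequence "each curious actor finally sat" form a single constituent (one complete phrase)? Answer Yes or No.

No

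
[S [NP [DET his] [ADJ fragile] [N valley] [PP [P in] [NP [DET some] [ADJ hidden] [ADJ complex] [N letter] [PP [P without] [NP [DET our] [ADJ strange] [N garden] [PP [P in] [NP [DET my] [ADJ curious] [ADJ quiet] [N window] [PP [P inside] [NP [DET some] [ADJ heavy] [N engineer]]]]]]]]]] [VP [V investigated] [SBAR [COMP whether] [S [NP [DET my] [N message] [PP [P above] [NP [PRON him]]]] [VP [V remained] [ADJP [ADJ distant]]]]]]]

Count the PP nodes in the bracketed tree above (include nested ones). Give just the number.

5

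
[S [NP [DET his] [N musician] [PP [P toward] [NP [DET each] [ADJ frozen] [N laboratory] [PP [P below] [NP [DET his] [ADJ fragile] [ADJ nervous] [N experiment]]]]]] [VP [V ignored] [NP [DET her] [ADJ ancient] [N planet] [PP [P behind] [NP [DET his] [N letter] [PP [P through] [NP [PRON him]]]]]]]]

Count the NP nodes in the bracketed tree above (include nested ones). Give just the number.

6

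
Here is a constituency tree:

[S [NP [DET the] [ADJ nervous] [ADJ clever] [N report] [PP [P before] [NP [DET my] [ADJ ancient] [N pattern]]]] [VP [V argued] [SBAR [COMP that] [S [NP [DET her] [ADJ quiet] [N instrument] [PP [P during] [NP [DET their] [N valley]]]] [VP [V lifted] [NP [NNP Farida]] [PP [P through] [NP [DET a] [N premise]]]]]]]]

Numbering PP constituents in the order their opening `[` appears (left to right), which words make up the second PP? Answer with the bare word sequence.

during their valley

The PP opening brackets appear, in order, over: "before my ancient pattern"; "during their valley"; "through a premise". The second one spans "during their valley".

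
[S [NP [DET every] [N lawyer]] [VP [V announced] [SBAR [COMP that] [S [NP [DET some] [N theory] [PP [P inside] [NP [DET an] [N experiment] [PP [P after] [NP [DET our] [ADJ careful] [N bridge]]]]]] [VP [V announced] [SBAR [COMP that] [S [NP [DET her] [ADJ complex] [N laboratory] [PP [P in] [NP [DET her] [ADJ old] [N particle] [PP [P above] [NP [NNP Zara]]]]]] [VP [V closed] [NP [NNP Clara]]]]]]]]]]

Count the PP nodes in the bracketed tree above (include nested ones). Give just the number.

The PP constituents are: [PP inside an experiment after our careful bridge]; [PP after our careful bridge]; [PP in her old particle above Zara]; [PP above Zara]. Total: 4.

4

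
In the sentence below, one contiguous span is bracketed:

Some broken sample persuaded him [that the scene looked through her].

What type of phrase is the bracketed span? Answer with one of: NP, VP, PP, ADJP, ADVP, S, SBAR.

SBAR

The bracketed span "that the scene looked through her" is headed by "that", making it a subordinate clause (SBAR).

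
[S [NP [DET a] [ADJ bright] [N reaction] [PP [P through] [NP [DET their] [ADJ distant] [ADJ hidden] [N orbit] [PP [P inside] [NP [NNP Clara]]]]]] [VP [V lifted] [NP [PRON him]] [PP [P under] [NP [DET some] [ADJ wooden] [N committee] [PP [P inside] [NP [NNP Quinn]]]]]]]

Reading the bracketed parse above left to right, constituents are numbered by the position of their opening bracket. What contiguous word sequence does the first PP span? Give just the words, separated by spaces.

In left-to-right order the PP constituents are "through their distant hidden orbit inside Clara"; "inside Clara"; "under some wooden committee inside Quinn"; "inside Quinn". Number 1 is "through their distant hidden orbit inside Clara".

through their distant hidden orbit inside Clara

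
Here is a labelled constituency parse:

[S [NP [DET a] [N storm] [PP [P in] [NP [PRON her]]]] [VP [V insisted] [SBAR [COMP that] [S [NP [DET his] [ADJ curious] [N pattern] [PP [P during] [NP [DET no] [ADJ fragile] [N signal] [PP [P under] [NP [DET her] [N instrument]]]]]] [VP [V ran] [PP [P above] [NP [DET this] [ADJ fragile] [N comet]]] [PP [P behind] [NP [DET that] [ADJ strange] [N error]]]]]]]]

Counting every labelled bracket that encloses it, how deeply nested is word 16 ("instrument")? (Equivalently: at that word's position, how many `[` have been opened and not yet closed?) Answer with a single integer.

10

Path from the root down to the word: S → VP → SBAR → S → NP → PP → NP → PP → NP → N. That is 10 enclosing brackets.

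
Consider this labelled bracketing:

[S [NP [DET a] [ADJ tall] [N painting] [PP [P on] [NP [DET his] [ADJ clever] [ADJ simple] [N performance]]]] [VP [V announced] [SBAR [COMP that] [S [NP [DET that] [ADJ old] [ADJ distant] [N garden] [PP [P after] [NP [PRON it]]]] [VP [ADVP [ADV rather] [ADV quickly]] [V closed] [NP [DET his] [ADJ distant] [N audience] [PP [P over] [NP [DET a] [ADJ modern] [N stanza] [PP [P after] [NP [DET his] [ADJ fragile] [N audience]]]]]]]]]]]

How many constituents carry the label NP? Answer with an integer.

Scanning left to right, an opening `[NP` appears at word positions 1, 5, 11, 16, 20, 24, 28 — 7 in total.

7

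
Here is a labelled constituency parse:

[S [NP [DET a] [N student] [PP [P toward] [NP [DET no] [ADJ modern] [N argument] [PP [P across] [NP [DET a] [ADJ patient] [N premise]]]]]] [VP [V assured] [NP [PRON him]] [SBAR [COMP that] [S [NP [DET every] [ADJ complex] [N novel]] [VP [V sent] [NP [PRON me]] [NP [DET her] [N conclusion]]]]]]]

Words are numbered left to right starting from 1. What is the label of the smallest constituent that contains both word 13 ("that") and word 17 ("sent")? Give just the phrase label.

The smallest bracket enclosing both words is [SBAR that every complex novel sent me her conclusion], so the label is SBAR.

SBAR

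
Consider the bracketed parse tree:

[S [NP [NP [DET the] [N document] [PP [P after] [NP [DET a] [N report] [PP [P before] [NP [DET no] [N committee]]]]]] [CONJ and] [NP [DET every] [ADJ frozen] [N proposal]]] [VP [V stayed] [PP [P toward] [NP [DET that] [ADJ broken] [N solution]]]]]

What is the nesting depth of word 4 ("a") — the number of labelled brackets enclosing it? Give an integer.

6

Counting open brackets not yet closed at "a": [S [NP [NP [PP [NP [DET = 6.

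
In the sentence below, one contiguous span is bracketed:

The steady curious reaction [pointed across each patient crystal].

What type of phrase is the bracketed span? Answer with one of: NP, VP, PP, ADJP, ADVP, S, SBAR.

"pointed" is the head of the bracketed span, so the span is a verb phrase: VP.

VP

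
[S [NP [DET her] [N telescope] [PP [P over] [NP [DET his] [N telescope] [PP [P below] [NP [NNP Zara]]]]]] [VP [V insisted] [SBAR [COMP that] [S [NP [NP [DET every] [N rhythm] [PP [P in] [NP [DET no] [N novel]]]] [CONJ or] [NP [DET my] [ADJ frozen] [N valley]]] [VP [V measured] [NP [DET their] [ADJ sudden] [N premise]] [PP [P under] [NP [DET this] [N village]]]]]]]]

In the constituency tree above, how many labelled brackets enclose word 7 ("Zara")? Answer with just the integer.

Counting open brackets not yet closed at "Zara": [S [NP [PP [NP [PP [NP [NNP = 7.

7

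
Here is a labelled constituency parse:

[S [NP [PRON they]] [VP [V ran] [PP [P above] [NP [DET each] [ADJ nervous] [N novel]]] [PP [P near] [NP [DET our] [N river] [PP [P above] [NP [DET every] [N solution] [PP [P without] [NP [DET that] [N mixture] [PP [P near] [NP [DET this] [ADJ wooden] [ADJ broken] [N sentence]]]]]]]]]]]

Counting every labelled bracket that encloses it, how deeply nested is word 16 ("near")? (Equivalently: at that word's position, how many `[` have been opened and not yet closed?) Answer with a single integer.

The word sits inside P, which is inside PP, inside NP, inside PP, inside NP, inside PP, inside NP, inside PP, inside VP, inside S — 10 brackets in all.

10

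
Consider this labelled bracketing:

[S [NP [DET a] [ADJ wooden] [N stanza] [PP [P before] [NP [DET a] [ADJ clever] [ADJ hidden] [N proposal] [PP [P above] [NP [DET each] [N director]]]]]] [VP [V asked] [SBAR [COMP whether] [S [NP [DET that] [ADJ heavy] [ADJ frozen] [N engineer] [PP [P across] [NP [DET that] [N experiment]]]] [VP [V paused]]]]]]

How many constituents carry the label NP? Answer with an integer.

Scanning left to right, an opening `[NP` appears at word positions 1, 5, 10, 14, 19 — 5 in total.

5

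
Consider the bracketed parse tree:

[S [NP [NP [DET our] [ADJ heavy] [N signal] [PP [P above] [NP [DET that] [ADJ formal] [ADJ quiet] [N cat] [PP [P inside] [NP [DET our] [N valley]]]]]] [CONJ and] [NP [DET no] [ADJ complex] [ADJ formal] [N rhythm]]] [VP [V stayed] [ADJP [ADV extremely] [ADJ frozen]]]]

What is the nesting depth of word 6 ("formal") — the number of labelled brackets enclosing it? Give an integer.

6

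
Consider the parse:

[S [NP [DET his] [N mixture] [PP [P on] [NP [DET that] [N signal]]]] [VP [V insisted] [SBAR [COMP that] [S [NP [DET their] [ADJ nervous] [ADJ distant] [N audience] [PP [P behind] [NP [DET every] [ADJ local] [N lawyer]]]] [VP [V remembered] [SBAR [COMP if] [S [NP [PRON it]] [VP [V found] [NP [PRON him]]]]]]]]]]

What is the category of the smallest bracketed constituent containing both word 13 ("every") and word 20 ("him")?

Both words fall inside [S their nervous distant audience behind every local lawyer remembered if it found him] (words 8–20), and no smaller constituent contains them both. Label: S.

S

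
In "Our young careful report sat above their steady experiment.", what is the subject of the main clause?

"our young careful report" is the NP that combines with the VP headed by "sat" to form the main clause — the subject.

our young careful report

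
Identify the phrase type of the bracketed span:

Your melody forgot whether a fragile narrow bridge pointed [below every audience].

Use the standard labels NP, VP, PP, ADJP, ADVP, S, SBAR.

The span is built around the preposition "below" — a prepositional phrase (PP).

PP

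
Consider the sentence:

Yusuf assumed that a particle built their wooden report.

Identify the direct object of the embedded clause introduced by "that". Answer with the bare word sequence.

Within the embedded clause introduced by "that", the direct object of "built" is "their wooden report".

their wooden report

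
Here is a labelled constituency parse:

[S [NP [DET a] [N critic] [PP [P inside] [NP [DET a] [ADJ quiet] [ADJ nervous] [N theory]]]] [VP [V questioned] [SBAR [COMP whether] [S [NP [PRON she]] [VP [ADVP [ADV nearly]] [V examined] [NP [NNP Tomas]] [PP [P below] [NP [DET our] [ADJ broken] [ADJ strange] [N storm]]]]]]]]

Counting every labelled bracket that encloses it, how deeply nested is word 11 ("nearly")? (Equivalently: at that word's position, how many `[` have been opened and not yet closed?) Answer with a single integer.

7

Path from the root down to the word: S → VP → SBAR → S → VP → ADVP → ADV. That is 7 enclosing brackets.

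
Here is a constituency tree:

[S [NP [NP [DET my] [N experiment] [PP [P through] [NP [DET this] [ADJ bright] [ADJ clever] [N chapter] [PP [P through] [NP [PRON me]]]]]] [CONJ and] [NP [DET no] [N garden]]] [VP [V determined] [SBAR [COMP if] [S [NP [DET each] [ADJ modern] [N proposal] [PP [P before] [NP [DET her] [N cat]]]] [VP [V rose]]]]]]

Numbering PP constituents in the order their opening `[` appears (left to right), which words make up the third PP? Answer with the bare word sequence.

before her cat

Opening `[PP` markers occur at word positions 3, 8, 18; the third of these opens the constituent [PP before her cat].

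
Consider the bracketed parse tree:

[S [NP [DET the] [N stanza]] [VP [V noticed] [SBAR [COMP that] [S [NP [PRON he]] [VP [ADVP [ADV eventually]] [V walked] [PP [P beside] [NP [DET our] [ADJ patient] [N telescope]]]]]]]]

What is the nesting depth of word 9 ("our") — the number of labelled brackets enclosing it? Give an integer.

8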